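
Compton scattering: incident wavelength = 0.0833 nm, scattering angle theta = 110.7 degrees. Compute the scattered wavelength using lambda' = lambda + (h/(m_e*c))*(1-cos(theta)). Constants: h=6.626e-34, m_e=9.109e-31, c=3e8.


Compton wavelength: h/(m_e*c) = 2.4247e-12 m
d_lambda = 2.4247e-12 * (1 - cos(110.7 deg))
= 2.4247e-12 * 1.353475
= 3.2818e-12 m = 0.003282 nm
lambda' = 0.0833 + 0.003282
= 0.086582 nm

0.086582


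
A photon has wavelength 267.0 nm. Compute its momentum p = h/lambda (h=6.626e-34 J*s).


p = h / lambda
= 6.626e-34 / (267.0e-9)
= 6.626e-34 / 2.6700e-07
= 2.4816e-27 kg*m/s

2.4816e-27


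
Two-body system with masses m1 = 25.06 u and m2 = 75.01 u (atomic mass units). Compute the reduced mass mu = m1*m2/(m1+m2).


mu = m1 * m2 / (m1 + m2)
= 25.06 * 75.01 / (25.06 + 75.01)
= 1879.7506 / 100.07
= 18.7844 u

18.7844


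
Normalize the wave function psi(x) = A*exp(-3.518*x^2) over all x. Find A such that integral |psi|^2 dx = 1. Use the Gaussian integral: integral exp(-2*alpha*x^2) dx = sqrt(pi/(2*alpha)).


integral |psi|^2 dx = A^2 * sqrt(pi/(2*alpha)) = 1
A^2 = sqrt(2*alpha/pi)
= sqrt(2 * 3.518 / pi)
= 1.496539
A = sqrt(1.496539)
= 1.2233

1.2233


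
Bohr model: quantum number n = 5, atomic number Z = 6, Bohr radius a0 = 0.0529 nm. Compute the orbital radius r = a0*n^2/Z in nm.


r = a0 * n^2 / Z
= 0.0529 * 5^2 / 6
= 0.0529 * 25 / 6
= 0.2204 nm

0.2204


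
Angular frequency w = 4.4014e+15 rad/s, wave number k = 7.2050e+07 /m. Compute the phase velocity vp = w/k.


vp = w / k
= 4.4014e+15 / 7.2050e+07
= 6.1088e+07 m/s

6.1088e+07


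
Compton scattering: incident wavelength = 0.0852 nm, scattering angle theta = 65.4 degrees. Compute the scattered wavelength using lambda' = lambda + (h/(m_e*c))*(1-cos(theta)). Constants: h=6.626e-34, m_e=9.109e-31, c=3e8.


Compton wavelength: h/(m_e*c) = 2.4247e-12 m
d_lambda = 2.4247e-12 * (1 - cos(65.4 deg))
= 2.4247e-12 * 0.583719
= 1.4153e-12 m = 0.001415 nm
lambda' = 0.0852 + 0.001415
= 0.086615 nm

0.086615


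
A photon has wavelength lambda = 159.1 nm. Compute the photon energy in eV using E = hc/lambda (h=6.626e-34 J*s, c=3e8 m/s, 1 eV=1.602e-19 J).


E = hc / lambda
= (6.626e-34)(3e8) / (159.1e-9)
= 1.9878e-25 / 1.5910e-07
= 1.2494e-18 J
Converting to eV: 1.2494e-18 / 1.602e-19
= 7.799 eV

7.799


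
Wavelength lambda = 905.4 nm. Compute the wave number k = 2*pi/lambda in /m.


k = 2 * pi / lambda
= 6.2832 / (905.4e-9)
= 6.2832 / 9.0540e-07
= 6.9397e+06 /m

6.9397e+06


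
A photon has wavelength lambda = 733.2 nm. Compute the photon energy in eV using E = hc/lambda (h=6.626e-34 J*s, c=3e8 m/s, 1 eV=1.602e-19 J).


E = hc / lambda
= (6.626e-34)(3e8) / (733.2e-9)
= 1.9878e-25 / 7.3320e-07
= 2.7111e-19 J
Converting to eV: 2.7111e-19 / 1.602e-19
= 1.6923 eV

1.6923


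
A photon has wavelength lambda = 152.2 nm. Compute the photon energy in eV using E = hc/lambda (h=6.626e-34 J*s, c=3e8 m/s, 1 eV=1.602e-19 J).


E = hc / lambda
= (6.626e-34)(3e8) / (152.2e-9)
= 1.9878e-25 / 1.5220e-07
= 1.3060e-18 J
Converting to eV: 1.3060e-18 / 1.602e-19
= 8.1526 eV

8.1526


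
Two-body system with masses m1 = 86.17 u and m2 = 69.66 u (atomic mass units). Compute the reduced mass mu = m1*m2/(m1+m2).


mu = m1 * m2 / (m1 + m2)
= 86.17 * 69.66 / (86.17 + 69.66)
= 6002.6022 / 155.83
= 38.5202 u

38.5202


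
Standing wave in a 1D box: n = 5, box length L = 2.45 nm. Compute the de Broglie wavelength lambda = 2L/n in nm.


lambda = 2L / n
= 2 * 2.45 / 5
= 4.9 / 5
= 0.98 nm

0.98


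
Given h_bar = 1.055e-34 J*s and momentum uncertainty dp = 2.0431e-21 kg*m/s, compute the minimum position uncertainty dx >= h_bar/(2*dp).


dx = h_bar / (2 * dp)
= 1.055e-34 / (2 * 2.0431e-21)
= 1.055e-34 / 4.0862e-21
= 2.5819e-14 m

2.5819e-14


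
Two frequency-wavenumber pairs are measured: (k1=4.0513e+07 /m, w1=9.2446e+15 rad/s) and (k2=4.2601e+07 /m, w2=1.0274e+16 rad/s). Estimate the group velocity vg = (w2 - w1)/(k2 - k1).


vg = (w2 - w1) / (k2 - k1)
= (1.0274e+16 - 9.2446e+15) / (4.2601e+07 - 4.0513e+07)
= 1.0294e+15 / 2.0880e+06
= 4.9301e+08 m/s

4.9301e+08


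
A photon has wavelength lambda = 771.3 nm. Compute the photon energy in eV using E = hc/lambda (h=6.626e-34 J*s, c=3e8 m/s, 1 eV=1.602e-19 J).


E = hc / lambda
= (6.626e-34)(3e8) / (771.3e-9)
= 1.9878e-25 / 7.7130e-07
= 2.5772e-19 J
Converting to eV: 2.5772e-19 / 1.602e-19
= 1.6087 eV

1.6087


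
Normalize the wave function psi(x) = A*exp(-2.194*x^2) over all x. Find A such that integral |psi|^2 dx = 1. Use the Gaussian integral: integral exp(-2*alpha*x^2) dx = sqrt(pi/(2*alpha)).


integral |psi|^2 dx = A^2 * sqrt(pi/(2*alpha)) = 1
A^2 = sqrt(2*alpha/pi)
= sqrt(2 * 2.194 / pi)
= 1.181839
A = sqrt(1.181839)
= 1.0871

1.0871


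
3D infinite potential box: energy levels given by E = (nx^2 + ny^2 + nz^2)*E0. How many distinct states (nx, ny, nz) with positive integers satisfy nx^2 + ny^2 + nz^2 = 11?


Enumerate all (nx, ny, nz) with nx^2 + ny^2 + nz^2 = 11:
(1,1,3)
(1,3,1)
(3,1,1)
Total degeneracy = 3

3


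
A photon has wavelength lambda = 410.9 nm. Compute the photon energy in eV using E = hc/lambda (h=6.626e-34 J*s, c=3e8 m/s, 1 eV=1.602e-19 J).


E = hc / lambda
= (6.626e-34)(3e8) / (410.9e-9)
= 1.9878e-25 / 4.1090e-07
= 4.8377e-19 J
Converting to eV: 4.8377e-19 / 1.602e-19
= 3.0198 eV

3.0198


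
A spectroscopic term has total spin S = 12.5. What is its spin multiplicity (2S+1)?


Spin multiplicity = 2S + 1
= 2 * 12.5 + 1
= 25.0 + 1
= 26

26


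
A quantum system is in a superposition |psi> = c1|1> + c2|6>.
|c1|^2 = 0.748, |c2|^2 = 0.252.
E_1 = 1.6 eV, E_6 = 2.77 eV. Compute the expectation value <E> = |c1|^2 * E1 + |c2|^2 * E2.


<E> = |c1|^2 * E1 + |c2|^2 * E2
= 0.748 * 1.6 + 0.252 * 2.77
= 1.1968 + 0.698
= 1.8948 eV

1.8948


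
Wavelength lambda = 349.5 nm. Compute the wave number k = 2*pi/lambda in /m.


k = 2 * pi / lambda
= 6.2832 / (349.5e-9)
= 6.2832 / 3.4950e-07
= 1.7978e+07 /m

1.7978e+07


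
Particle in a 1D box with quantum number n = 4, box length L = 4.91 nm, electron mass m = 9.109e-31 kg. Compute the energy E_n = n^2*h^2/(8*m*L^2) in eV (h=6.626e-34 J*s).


E = n^2 * h^2 / (8 * m * L^2)
= 4^2 * (6.626e-34)^2 / (8 * 9.109e-31 * (4.91e-9)^2)
= 16 * 4.3904e-67 / (8 * 9.109e-31 * 2.4108e-17)
= 3.9985e-20 J
= 0.2496 eV

0.2496


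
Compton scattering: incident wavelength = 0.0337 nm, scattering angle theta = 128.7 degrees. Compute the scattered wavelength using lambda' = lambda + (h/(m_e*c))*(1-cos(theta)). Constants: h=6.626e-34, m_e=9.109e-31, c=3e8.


Compton wavelength: h/(m_e*c) = 2.4247e-12 m
d_lambda = 2.4247e-12 * (1 - cos(128.7 deg))
= 2.4247e-12 * 1.625243
= 3.9407e-12 m = 0.003941 nm
lambda' = 0.0337 + 0.003941
= 0.037641 nm

0.037641


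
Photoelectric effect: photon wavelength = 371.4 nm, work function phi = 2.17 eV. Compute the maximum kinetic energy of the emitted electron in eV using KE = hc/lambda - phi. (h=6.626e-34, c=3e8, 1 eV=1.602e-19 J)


E_photon = hc / lambda
= (6.626e-34)(3e8) / (371.4e-9)
= 5.3522e-19 J
= 3.3409 eV
KE = E_photon - phi
= 3.3409 - 2.17
= 1.1709 eV

1.1709


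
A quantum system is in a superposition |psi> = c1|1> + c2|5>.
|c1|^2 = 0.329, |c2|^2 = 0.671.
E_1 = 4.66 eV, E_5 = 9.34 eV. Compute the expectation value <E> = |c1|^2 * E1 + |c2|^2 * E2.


<E> = |c1|^2 * E1 + |c2|^2 * E2
= 0.329 * 4.66 + 0.671 * 9.34
= 1.5331 + 6.2671
= 7.8003 eV

7.8003


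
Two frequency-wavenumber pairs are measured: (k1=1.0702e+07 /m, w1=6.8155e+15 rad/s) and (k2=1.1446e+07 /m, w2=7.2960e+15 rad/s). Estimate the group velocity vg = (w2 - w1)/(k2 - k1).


vg = (w2 - w1) / (k2 - k1)
= (7.2960e+15 - 6.8155e+15) / (1.1446e+07 - 1.0702e+07)
= 4.8050e+14 / 7.4400e+05
= 6.4583e+08 m/s

6.4583e+08


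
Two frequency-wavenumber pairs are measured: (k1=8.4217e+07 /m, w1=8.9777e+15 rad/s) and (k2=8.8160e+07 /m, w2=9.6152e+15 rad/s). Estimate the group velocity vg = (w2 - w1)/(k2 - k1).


vg = (w2 - w1) / (k2 - k1)
= (9.6152e+15 - 8.9777e+15) / (8.8160e+07 - 8.4217e+07)
= 6.3750e+14 / 3.9430e+06
= 1.6168e+08 m/s

1.6168e+08


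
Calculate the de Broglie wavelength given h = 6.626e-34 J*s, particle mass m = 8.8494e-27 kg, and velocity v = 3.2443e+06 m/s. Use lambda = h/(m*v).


lambda = h / (m * v)
= 6.626e-34 / (8.8494e-27 * 3.2443e+06)
= 6.626e-34 / 2.8710e-20
= 2.3079e-14 m

2.3079e-14


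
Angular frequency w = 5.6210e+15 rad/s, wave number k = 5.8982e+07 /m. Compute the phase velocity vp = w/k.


vp = w / k
= 5.6210e+15 / 5.8982e+07
= 9.5300e+07 m/s

9.5300e+07


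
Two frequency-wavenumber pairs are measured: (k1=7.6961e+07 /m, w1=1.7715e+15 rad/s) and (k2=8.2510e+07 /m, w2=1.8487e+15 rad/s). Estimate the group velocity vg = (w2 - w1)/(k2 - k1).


vg = (w2 - w1) / (k2 - k1)
= (1.8487e+15 - 1.7715e+15) / (8.2510e+07 - 7.6961e+07)
= 7.7200e+13 / 5.5490e+06
= 1.3912e+07 m/s

1.3912e+07


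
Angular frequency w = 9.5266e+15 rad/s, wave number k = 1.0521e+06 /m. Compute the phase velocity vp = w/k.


vp = w / k
= 9.5266e+15 / 1.0521e+06
= 9.0548e+09 m/s

9.0548e+09


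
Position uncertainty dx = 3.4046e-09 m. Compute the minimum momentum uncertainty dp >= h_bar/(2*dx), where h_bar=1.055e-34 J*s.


dp = h_bar / (2 * dx)
= 1.055e-34 / (2 * 3.4046e-09)
= 1.055e-34 / 6.8092e-09
= 1.5494e-26 kg*m/s

1.5494e-26


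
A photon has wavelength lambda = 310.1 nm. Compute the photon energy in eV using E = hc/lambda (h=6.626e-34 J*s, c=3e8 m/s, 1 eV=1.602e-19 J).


E = hc / lambda
= (6.626e-34)(3e8) / (310.1e-9)
= 1.9878e-25 / 3.1010e-07
= 6.4102e-19 J
Converting to eV: 6.4102e-19 / 1.602e-19
= 4.0014 eV

4.0014


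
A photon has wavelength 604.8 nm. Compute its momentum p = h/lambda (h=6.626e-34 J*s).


p = h / lambda
= 6.626e-34 / (604.8e-9)
= 6.626e-34 / 6.0480e-07
= 1.0956e-27 kg*m/s

1.0956e-27


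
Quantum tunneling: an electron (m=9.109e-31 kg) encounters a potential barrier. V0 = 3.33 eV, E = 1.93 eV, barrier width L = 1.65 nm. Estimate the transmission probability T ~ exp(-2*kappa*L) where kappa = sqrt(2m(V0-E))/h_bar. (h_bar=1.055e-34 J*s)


V0 - E = 1.4 eV = 2.2428e-19 J
kappa = sqrt(2 * m * (V0-E)) / h_bar
= sqrt(2 * 9.109e-31 * 2.2428e-19) / 1.055e-34
= 6.0589e+09 /m
2*kappa*L = 2 * 6.0589e+09 * 1.65e-9
= 19.9943
T = exp(-19.9943) = 2.072850e-09

2.072850e-09


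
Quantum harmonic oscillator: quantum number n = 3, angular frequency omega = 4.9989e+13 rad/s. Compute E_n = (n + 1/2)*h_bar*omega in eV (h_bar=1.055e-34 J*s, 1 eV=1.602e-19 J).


E = (n + 1/2) * h_bar * omega
= (3 + 0.5) * 1.055e-34 * 4.9989e+13
= 3.5 * 5.2738e-21
= 1.8458e-20 J
= 0.1152 eV

0.1152


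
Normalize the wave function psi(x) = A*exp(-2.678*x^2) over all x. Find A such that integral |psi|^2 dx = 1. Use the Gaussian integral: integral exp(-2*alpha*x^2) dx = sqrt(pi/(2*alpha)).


integral |psi|^2 dx = A^2 * sqrt(pi/(2*alpha)) = 1
A^2 = sqrt(2*alpha/pi)
= sqrt(2 * 2.678 / pi)
= 1.305706
A = sqrt(1.305706)
= 1.1427

1.1427


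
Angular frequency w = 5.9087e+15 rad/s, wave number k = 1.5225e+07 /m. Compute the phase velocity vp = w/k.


vp = w / k
= 5.9087e+15 / 1.5225e+07
= 3.8809e+08 m/s

3.8809e+08


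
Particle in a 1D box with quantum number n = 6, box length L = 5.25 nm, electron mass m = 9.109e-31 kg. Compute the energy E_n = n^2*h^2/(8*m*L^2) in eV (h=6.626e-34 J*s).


E = n^2 * h^2 / (8 * m * L^2)
= 6^2 * (6.626e-34)^2 / (8 * 9.109e-31 * (5.25e-9)^2)
= 36 * 4.3904e-67 / (8 * 9.109e-31 * 2.7563e-17)
= 7.8691e-20 J
= 0.4912 eV

0.4912


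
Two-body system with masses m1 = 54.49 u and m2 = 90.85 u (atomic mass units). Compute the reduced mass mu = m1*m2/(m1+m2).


mu = m1 * m2 / (m1 + m2)
= 54.49 * 90.85 / (54.49 + 90.85)
= 4950.4165 / 145.34
= 34.0609 u

34.0609


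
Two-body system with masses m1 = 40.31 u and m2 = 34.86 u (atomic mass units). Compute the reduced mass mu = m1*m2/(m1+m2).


mu = m1 * m2 / (m1 + m2)
= 40.31 * 34.86 / (40.31 + 34.86)
= 1405.2066 / 75.17
= 18.6937 u

18.6937


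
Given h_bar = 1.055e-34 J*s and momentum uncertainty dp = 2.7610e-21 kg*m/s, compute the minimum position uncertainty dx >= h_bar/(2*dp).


dx = h_bar / (2 * dp)
= 1.055e-34 / (2 * 2.7610e-21)
= 1.055e-34 / 5.5220e-21
= 1.9105e-14 m

1.9105e-14


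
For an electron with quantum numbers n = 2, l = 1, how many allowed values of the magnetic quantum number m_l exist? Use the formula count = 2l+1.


m_l ranges from -l to +l in integer steps
So m_l goes from -1 to +1
Count = 2l + 1 = 2*1 + 1
= 3

3


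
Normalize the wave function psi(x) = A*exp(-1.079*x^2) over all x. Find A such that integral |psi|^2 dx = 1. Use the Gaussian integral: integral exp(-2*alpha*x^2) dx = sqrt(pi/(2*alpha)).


integral |psi|^2 dx = A^2 * sqrt(pi/(2*alpha)) = 1
A^2 = sqrt(2*alpha/pi)
= sqrt(2 * 1.079 / pi)
= 0.828802
A = sqrt(0.828802)
= 0.9104

0.9104


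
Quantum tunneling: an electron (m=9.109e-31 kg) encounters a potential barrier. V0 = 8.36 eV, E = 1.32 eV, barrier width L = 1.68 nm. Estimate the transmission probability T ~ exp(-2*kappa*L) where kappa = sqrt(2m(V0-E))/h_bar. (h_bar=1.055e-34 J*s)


V0 - E = 7.04 eV = 1.1278e-18 J
kappa = sqrt(2 * m * (V0-E)) / h_bar
= sqrt(2 * 9.109e-31 * 1.1278e-18) / 1.055e-34
= 1.3587e+10 /m
2*kappa*L = 2 * 1.3587e+10 * 1.68e-9
= 45.6515
T = exp(-45.6515) = 1.492173e-20

1.492173e-20


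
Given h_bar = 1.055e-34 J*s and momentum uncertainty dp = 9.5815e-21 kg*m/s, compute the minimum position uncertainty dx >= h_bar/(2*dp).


dx = h_bar / (2 * dp)
= 1.055e-34 / (2 * 9.5815e-21)
= 1.055e-34 / 1.9163e-20
= 5.5054e-15 m

5.5054e-15


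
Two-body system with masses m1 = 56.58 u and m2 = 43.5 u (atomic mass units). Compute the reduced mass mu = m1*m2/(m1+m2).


mu = m1 * m2 / (m1 + m2)
= 56.58 * 43.5 / (56.58 + 43.5)
= 2461.23 / 100.08
= 24.5926 u

24.5926


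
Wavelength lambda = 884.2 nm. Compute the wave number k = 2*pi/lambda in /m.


k = 2 * pi / lambda
= 6.2832 / (884.2e-9)
= 6.2832 / 8.8420e-07
= 7.1061e+06 /m

7.1061e+06


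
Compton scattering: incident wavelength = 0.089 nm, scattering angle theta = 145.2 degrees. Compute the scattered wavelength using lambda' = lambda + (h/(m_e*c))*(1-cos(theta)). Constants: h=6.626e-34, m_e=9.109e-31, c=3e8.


Compton wavelength: h/(m_e*c) = 2.4247e-12 m
d_lambda = 2.4247e-12 * (1 - cos(145.2 deg))
= 2.4247e-12 * 1.821149
= 4.4158e-12 m = 0.004416 nm
lambda' = 0.089 + 0.004416
= 0.093416 nm

0.093416


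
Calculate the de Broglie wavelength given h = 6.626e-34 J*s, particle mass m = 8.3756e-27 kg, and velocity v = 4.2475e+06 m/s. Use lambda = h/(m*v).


lambda = h / (m * v)
= 6.626e-34 / (8.3756e-27 * 4.2475e+06)
= 6.626e-34 / 3.5575e-20
= 1.8625e-14 m

1.8625e-14


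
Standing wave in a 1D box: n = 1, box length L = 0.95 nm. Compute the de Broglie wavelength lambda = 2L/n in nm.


lambda = 2L / n
= 2 * 0.95 / 1
= 1.9 / 1
= 1.9 nm

1.9


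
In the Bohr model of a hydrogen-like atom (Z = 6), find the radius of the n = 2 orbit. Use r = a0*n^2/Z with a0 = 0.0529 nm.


r = a0 * n^2 / Z
= 0.0529 * 2^2 / 6
= 0.0529 * 4 / 6
= 0.0353 nm

0.0353


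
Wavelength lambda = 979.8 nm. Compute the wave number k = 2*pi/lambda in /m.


k = 2 * pi / lambda
= 6.2832 / (979.8e-9)
= 6.2832 / 9.7980e-07
= 6.4127e+06 /m

6.4127e+06


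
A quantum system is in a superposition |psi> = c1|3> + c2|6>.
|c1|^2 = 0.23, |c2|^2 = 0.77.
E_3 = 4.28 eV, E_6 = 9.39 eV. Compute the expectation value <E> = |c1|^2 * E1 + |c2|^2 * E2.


<E> = |c1|^2 * E1 + |c2|^2 * E2
= 0.23 * 4.28 + 0.77 * 9.39
= 0.9844 + 7.2303
= 8.2147 eV

8.2147


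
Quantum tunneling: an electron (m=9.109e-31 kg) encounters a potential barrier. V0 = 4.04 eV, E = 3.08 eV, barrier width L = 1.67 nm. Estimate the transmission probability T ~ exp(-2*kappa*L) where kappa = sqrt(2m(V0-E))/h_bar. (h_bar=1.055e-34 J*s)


V0 - E = 0.96 eV = 1.5379e-19 J
kappa = sqrt(2 * m * (V0-E)) / h_bar
= sqrt(2 * 9.109e-31 * 1.5379e-19) / 1.055e-34
= 5.0172e+09 /m
2*kappa*L = 2 * 5.0172e+09 * 1.67e-9
= 16.7576
T = exp(-16.7576) = 5.275659e-08

5.275659e-08


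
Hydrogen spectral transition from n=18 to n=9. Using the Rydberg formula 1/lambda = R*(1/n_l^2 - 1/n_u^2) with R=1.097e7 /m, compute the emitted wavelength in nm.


1/lambda = R * (1/n_l^2 - 1/n_u^2)
= 1.097e7 * (1/9^2 - 1/18^2)
= 1.097e7 * (0.012346 - 0.003086)
= 1.097e7 * 0.009259
= 1.0157e+05 /m
lambda = 1 / 1.0157e+05 = 9845.0319 nm

9845.0319


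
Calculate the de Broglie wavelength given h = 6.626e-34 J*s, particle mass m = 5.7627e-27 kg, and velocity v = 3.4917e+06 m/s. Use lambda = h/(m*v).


lambda = h / (m * v)
= 6.626e-34 / (5.7627e-27 * 3.4917e+06)
= 6.626e-34 / 2.0122e-20
= 3.2930e-14 m

3.2930e-14


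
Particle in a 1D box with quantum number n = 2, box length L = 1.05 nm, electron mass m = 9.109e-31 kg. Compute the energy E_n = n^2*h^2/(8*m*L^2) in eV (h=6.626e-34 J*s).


E = n^2 * h^2 / (8 * m * L^2)
= 2^2 * (6.626e-34)^2 / (8 * 9.109e-31 * (1.05e-9)^2)
= 4 * 4.3904e-67 / (8 * 9.109e-31 * 1.1025e-18)
= 2.1859e-19 J
= 1.3645 eV

1.3645


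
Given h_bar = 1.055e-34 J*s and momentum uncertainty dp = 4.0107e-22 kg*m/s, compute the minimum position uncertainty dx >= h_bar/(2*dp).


dx = h_bar / (2 * dp)
= 1.055e-34 / (2 * 4.0107e-22)
= 1.055e-34 / 8.0214e-22
= 1.3152e-13 m

1.3152e-13


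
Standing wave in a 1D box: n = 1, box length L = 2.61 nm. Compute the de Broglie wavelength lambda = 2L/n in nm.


lambda = 2L / n
= 2 * 2.61 / 1
= 5.22 / 1
= 5.22 nm

5.22


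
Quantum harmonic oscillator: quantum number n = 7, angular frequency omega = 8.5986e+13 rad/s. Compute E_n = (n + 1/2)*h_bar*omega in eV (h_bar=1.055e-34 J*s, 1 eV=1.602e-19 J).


E = (n + 1/2) * h_bar * omega
= (7 + 0.5) * 1.055e-34 * 8.5986e+13
= 7.5 * 9.0715e-21
= 6.8036e-20 J
= 0.4247 eV

0.4247


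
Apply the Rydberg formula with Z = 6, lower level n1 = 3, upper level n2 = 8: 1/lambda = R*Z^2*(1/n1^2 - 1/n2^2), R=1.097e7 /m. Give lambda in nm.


1/lambda = R * Z^2 * (1/n1^2 - 1/n2^2)
= 1.097e7 * 6^2 * (1/3^2 - 1/8^2)
= 1.097e7 * 36 * (0.111111 - 0.015625)
= 3.7709e+07 /m
lambda = 1 / 3.7709e+07
= 26.5186 nm

26.5186


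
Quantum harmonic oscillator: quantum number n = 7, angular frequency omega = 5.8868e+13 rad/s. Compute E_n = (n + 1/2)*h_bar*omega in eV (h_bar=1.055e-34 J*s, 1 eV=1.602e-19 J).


E = (n + 1/2) * h_bar * omega
= (7 + 0.5) * 1.055e-34 * 5.8868e+13
= 7.5 * 6.2106e-21
= 4.6579e-20 J
= 0.2908 eV

0.2908


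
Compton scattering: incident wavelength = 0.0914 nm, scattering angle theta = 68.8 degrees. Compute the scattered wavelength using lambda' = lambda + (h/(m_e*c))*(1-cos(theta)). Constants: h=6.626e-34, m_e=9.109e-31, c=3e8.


Compton wavelength: h/(m_e*c) = 2.4247e-12 m
d_lambda = 2.4247e-12 * (1 - cos(68.8 deg))
= 2.4247e-12 * 0.638375
= 1.5479e-12 m = 0.001548 nm
lambda' = 0.0914 + 0.001548
= 0.092948 nm

0.092948


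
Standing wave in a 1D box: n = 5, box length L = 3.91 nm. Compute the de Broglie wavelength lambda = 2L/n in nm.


lambda = 2L / n
= 2 * 3.91 / 5
= 7.82 / 5
= 1.564 nm

1.564


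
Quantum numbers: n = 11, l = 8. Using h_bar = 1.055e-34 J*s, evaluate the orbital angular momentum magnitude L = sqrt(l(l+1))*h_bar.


L = sqrt(l*(l+1)) * h_bar
= sqrt(8 * 9) * 1.055e-34
= sqrt(72) * 1.055e-34
= 8.4853 * 1.055e-34
= 8.9520e-34 J*s

8.9520e-34


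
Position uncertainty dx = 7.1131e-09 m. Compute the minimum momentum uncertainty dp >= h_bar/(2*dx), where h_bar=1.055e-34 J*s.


dp = h_bar / (2 * dx)
= 1.055e-34 / (2 * 7.1131e-09)
= 1.055e-34 / 1.4226e-08
= 7.4159e-27 kg*m/s

7.4159e-27


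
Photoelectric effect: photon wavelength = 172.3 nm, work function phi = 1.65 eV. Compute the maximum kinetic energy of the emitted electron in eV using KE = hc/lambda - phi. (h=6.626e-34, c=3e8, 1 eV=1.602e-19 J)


E_photon = hc / lambda
= (6.626e-34)(3e8) / (172.3e-9)
= 1.1537e-18 J
= 7.2015 eV
KE = E_photon - phi
= 7.2015 - 1.65
= 5.5515 eV

5.5515


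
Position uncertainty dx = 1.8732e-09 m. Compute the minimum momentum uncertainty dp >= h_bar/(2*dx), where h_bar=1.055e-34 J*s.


dp = h_bar / (2 * dx)
= 1.055e-34 / (2 * 1.8732e-09)
= 1.055e-34 / 3.7464e-09
= 2.8160e-26 kg*m/s

2.8160e-26


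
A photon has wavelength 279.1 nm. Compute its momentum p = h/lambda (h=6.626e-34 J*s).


p = h / lambda
= 6.626e-34 / (279.1e-9)
= 6.626e-34 / 2.7910e-07
= 2.3741e-27 kg*m/s

2.3741e-27


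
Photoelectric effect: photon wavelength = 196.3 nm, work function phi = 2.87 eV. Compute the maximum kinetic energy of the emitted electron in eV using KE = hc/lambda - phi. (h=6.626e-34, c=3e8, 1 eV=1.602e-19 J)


E_photon = hc / lambda
= (6.626e-34)(3e8) / (196.3e-9)
= 1.0126e-18 J
= 6.3211 eV
KE = E_photon - phi
= 6.3211 - 2.87
= 3.4511 eV

3.4511


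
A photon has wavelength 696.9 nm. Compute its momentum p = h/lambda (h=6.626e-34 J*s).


p = h / lambda
= 6.626e-34 / (696.9e-9)
= 6.626e-34 / 6.9690e-07
= 9.5078e-28 kg*m/s

9.5078e-28


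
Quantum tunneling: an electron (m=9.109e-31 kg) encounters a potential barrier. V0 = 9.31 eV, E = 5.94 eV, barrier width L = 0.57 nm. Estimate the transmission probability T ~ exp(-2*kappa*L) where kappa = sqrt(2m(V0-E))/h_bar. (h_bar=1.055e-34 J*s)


V0 - E = 3.37 eV = 5.3987e-19 J
kappa = sqrt(2 * m * (V0-E)) / h_bar
= sqrt(2 * 9.109e-31 * 5.3987e-19) / 1.055e-34
= 9.4004e+09 /m
2*kappa*L = 2 * 9.4004e+09 * 0.57e-9
= 10.7164
T = exp(-10.7164) = 2.217820e-05

2.217820e-05


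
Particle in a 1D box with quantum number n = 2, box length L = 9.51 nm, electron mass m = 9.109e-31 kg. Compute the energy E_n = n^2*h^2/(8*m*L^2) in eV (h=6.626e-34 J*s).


E = n^2 * h^2 / (8 * m * L^2)
= 2^2 * (6.626e-34)^2 / (8 * 9.109e-31 * (9.51e-9)^2)
= 4 * 4.3904e-67 / (8 * 9.109e-31 * 9.0440e-17)
= 2.6647e-21 J
= 0.0166 eV

0.0166


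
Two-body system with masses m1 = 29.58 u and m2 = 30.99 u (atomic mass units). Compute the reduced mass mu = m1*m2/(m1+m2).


mu = m1 * m2 / (m1 + m2)
= 29.58 * 30.99 / (29.58 + 30.99)
= 916.6842 / 60.57
= 15.1343 u

15.1343


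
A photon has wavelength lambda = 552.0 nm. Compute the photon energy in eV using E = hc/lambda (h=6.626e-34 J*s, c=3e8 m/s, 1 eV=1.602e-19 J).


E = hc / lambda
= (6.626e-34)(3e8) / (552.0e-9)
= 1.9878e-25 / 5.5200e-07
= 3.6011e-19 J
Converting to eV: 3.6011e-19 / 1.602e-19
= 2.2479 eV

2.2479


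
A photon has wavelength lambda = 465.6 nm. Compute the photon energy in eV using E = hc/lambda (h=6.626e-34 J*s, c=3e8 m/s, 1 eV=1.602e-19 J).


E = hc / lambda
= (6.626e-34)(3e8) / (465.6e-9)
= 1.9878e-25 / 4.6560e-07
= 4.2693e-19 J
Converting to eV: 4.2693e-19 / 1.602e-19
= 2.665 eV

2.665


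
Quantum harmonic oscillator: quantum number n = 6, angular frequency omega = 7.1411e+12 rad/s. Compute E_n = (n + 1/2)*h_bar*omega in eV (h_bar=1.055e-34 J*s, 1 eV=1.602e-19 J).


E = (n + 1/2) * h_bar * omega
= (6 + 0.5) * 1.055e-34 * 7.1411e+12
= 6.5 * 7.5339e-22
= 4.8970e-21 J
= 0.0306 eV

0.0306


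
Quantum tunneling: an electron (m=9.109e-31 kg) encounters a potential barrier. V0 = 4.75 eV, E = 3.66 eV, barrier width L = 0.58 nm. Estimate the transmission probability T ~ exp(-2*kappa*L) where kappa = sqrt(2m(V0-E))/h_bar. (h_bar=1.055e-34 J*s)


V0 - E = 1.09 eV = 1.7462e-19 J
kappa = sqrt(2 * m * (V0-E)) / h_bar
= sqrt(2 * 9.109e-31 * 1.7462e-19) / 1.055e-34
= 5.3462e+09 /m
2*kappa*L = 2 * 5.3462e+09 * 0.58e-9
= 6.2016
T = exp(-6.2016) = 2.026284e-03

2.026284e-03


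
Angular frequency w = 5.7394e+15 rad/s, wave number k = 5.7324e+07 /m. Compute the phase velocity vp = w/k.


vp = w / k
= 5.7394e+15 / 5.7324e+07
= 1.0012e+08 m/s

1.0012e+08


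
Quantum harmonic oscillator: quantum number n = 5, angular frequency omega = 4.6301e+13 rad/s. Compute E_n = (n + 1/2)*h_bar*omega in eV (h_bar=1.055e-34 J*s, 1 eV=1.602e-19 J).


E = (n + 1/2) * h_bar * omega
= (5 + 0.5) * 1.055e-34 * 4.6301e+13
= 5.5 * 4.8848e-21
= 2.6866e-20 J
= 0.1677 eV

0.1677


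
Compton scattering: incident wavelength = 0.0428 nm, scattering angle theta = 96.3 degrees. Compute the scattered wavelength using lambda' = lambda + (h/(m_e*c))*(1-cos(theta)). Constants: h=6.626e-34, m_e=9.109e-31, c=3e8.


Compton wavelength: h/(m_e*c) = 2.4247e-12 m
d_lambda = 2.4247e-12 * (1 - cos(96.3 deg))
= 2.4247e-12 * 1.109734
= 2.6908e-12 m = 0.002691 nm
lambda' = 0.0428 + 0.002691
= 0.045491 nm

0.045491


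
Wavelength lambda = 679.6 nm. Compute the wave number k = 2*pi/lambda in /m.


k = 2 * pi / lambda
= 6.2832 / (679.6e-9)
= 6.2832 / 6.7960e-07
= 9.2454e+06 /m

9.2454e+06


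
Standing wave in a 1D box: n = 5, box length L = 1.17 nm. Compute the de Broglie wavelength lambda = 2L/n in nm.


lambda = 2L / n
= 2 * 1.17 / 5
= 2.34 / 5
= 0.468 nm

0.468


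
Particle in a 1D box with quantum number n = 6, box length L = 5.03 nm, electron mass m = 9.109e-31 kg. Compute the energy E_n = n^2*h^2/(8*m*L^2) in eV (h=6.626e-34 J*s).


E = n^2 * h^2 / (8 * m * L^2)
= 6^2 * (6.626e-34)^2 / (8 * 9.109e-31 * (5.03e-9)^2)
= 36 * 4.3904e-67 / (8 * 9.109e-31 * 2.5301e-17)
= 8.5725e-20 J
= 0.5351 eV

0.5351


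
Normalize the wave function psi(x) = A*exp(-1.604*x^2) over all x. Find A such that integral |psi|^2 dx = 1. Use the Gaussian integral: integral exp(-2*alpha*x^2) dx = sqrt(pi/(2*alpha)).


integral |psi|^2 dx = A^2 * sqrt(pi/(2*alpha)) = 1
A^2 = sqrt(2*alpha/pi)
= sqrt(2 * 1.604 / pi)
= 1.010514
A = sqrt(1.010514)
= 1.0052

1.0052


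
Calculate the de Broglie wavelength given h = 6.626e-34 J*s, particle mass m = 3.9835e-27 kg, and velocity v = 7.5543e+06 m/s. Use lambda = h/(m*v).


lambda = h / (m * v)
= 6.626e-34 / (3.9835e-27 * 7.5543e+06)
= 6.626e-34 / 3.0093e-20
= 2.2019e-14 m

2.2019e-14


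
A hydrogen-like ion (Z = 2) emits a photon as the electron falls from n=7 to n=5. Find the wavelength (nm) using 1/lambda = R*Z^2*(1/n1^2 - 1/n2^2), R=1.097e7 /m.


1/lambda = R * Z^2 * (1/n1^2 - 1/n2^2)
= 1.097e7 * 2^2 * (1/5^2 - 1/7^2)
= 1.097e7 * 4 * (0.04 - 0.020408)
= 8.5969e+05 /m
lambda = 1 / 8.5969e+05
= 1163.2103 nm

1163.2103


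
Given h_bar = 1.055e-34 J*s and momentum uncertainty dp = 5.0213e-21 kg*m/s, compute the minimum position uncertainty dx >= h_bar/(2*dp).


dx = h_bar / (2 * dp)
= 1.055e-34 / (2 * 5.0213e-21)
= 1.055e-34 / 1.0043e-20
= 1.0505e-14 m

1.0505e-14


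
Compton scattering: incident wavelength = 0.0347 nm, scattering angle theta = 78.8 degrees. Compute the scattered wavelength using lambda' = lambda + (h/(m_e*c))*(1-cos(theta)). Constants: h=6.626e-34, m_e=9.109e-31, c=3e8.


Compton wavelength: h/(m_e*c) = 2.4247e-12 m
d_lambda = 2.4247e-12 * (1 - cos(78.8 deg))
= 2.4247e-12 * 0.805766
= 1.9537e-12 m = 0.001954 nm
lambda' = 0.0347 + 0.001954
= 0.036654 nm

0.036654


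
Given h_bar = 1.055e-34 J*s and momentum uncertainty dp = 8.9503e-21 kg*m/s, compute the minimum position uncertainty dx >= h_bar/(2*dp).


dx = h_bar / (2 * dp)
= 1.055e-34 / (2 * 8.9503e-21)
= 1.055e-34 / 1.7901e-20
= 5.8937e-15 m

5.8937e-15


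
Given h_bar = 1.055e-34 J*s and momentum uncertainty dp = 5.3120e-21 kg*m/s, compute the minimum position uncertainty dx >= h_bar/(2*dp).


dx = h_bar / (2 * dp)
= 1.055e-34 / (2 * 5.3120e-21)
= 1.055e-34 / 1.0624e-20
= 9.9303e-15 m

9.9303e-15


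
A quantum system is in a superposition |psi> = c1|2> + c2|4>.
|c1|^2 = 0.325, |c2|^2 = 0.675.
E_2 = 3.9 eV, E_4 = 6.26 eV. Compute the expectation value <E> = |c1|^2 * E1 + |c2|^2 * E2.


<E> = |c1|^2 * E1 + |c2|^2 * E2
= 0.325 * 3.9 + 0.675 * 6.26
= 1.2675 + 4.2255
= 5.493 eV

5.493


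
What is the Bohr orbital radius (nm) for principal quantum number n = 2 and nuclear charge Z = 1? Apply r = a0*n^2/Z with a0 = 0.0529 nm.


r = a0 * n^2 / Z
= 0.0529 * 2^2 / 1
= 0.0529 * 4 / 1
= 0.2116 nm

0.2116


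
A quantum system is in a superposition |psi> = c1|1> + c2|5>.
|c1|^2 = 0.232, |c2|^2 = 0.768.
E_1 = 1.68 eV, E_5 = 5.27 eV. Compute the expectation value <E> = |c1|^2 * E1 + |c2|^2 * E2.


<E> = |c1|^2 * E1 + |c2|^2 * E2
= 0.232 * 1.68 + 0.768 * 5.27
= 0.3898 + 4.0474
= 4.4371 eV

4.4371


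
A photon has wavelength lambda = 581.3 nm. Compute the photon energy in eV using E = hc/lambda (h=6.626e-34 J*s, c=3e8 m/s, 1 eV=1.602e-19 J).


E = hc / lambda
= (6.626e-34)(3e8) / (581.3e-9)
= 1.9878e-25 / 5.8130e-07
= 3.4196e-19 J
Converting to eV: 3.4196e-19 / 1.602e-19
= 2.1346 eV

2.1346


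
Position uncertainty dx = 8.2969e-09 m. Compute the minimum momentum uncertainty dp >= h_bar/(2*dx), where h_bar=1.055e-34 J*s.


dp = h_bar / (2 * dx)
= 1.055e-34 / (2 * 8.2969e-09)
= 1.055e-34 / 1.6594e-08
= 6.3578e-27 kg*m/s

6.3578e-27


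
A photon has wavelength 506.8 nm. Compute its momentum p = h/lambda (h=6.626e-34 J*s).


p = h / lambda
= 6.626e-34 / (506.8e-9)
= 6.626e-34 / 5.0680e-07
= 1.3074e-27 kg*m/s

1.3074e-27


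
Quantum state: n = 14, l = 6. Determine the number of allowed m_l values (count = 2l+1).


m_l ranges from -l to +l in integer steps
So m_l goes from -6 to +6
Count = 2l + 1 = 2*6 + 1
= 13

13


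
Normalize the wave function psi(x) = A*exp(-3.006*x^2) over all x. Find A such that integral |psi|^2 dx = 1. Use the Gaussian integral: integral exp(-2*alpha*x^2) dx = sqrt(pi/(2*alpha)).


integral |psi|^2 dx = A^2 * sqrt(pi/(2*alpha)) = 1
A^2 = sqrt(2*alpha/pi)
= sqrt(2 * 3.006 / pi)
= 1.383358
A = sqrt(1.383358)
= 1.1762

1.1762


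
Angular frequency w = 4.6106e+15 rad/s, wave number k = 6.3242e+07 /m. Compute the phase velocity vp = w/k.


vp = w / k
= 4.6106e+15 / 6.3242e+07
= 7.2904e+07 m/s

7.2904e+07


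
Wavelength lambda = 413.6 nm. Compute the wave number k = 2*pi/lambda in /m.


k = 2 * pi / lambda
= 6.2832 / (413.6e-9)
= 6.2832 / 4.1360e-07
= 1.5191e+07 /m

1.5191e+07


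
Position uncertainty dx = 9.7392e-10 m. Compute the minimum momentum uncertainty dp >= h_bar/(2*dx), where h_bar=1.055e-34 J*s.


dp = h_bar / (2 * dx)
= 1.055e-34 / (2 * 9.7392e-10)
= 1.055e-34 / 1.9478e-09
= 5.4163e-26 kg*m/s

5.4163e-26


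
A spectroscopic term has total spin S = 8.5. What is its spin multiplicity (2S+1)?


Spin multiplicity = 2S + 1
= 2 * 8.5 + 1
= 17.0 + 1
= 18

18


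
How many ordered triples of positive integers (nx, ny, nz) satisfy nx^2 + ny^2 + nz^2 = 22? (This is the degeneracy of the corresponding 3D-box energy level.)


Enumerate all (nx, ny, nz) with nx^2 + ny^2 + nz^2 = 22:
(2,3,3)
(3,2,3)
(3,3,2)
Total degeneracy = 3

3


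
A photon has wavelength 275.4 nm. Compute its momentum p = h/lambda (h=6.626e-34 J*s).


p = h / lambda
= 6.626e-34 / (275.4e-9)
= 6.626e-34 / 2.7540e-07
= 2.4060e-27 kg*m/s

2.4060e-27


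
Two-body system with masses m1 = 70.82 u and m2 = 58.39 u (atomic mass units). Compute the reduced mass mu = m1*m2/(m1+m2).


mu = m1 * m2 / (m1 + m2)
= 70.82 * 58.39 / (70.82 + 58.39)
= 4135.1798 / 129.21
= 32.0036 u

32.0036


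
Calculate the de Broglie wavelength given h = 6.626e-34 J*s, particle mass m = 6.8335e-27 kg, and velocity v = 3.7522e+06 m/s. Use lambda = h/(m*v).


lambda = h / (m * v)
= 6.626e-34 / (6.8335e-27 * 3.7522e+06)
= 6.626e-34 / 2.5641e-20
= 2.5842e-14 m

2.5842e-14


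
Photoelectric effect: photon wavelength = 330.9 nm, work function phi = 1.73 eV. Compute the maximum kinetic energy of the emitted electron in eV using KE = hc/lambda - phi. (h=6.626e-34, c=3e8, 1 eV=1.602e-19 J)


E_photon = hc / lambda
= (6.626e-34)(3e8) / (330.9e-9)
= 6.0073e-19 J
= 3.7498 eV
KE = E_photon - phi
= 3.7498 - 1.73
= 2.0198 eV

2.0198


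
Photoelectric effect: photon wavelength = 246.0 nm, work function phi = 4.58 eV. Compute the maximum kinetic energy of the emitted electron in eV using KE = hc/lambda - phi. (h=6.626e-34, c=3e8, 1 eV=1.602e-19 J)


E_photon = hc / lambda
= (6.626e-34)(3e8) / (246.0e-9)
= 8.0805e-19 J
= 5.044 eV
KE = E_photon - phi
= 5.044 - 4.58
= 0.464 eV

0.464


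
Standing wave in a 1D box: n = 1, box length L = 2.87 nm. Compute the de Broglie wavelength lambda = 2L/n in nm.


lambda = 2L / n
= 2 * 2.87 / 1
= 5.74 / 1
= 5.74 nm

5.74


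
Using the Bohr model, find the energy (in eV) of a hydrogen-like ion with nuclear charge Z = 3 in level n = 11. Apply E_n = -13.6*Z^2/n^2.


E_n = -13.6 * Z^2 / n^2
= -13.6 * 3^2 / 11^2
= -13.6 * 9 / 121
= -1.0116 eV

-1.0116


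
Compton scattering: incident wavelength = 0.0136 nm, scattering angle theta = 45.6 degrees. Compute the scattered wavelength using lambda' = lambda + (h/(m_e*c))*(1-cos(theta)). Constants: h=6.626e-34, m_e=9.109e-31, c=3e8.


Compton wavelength: h/(m_e*c) = 2.4247e-12 m
d_lambda = 2.4247e-12 * (1 - cos(45.6 deg))
= 2.4247e-12 * 0.300337
= 7.2823e-13 m = 0.000728 nm
lambda' = 0.0136 + 0.000728
= 0.014328 nm

0.014328


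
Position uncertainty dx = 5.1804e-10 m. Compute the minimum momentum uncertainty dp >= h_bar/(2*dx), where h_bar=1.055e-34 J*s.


dp = h_bar / (2 * dx)
= 1.055e-34 / (2 * 5.1804e-10)
= 1.055e-34 / 1.0361e-09
= 1.0183e-25 kg*m/s

1.0183e-25


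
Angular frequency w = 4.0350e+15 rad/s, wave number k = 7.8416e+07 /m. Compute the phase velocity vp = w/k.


vp = w / k
= 4.0350e+15 / 7.8416e+07
= 5.1456e+07 m/s

5.1456e+07


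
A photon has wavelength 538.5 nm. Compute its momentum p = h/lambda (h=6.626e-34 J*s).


p = h / lambda
= 6.626e-34 / (538.5e-9)
= 6.626e-34 / 5.3850e-07
= 1.2305e-27 kg*m/s

1.2305e-27


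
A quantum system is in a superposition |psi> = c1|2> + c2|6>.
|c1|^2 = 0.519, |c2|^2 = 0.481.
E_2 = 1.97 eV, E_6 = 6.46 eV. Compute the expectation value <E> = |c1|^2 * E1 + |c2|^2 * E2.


<E> = |c1|^2 * E1 + |c2|^2 * E2
= 0.519 * 1.97 + 0.481 * 6.46
= 1.0224 + 3.1073
= 4.1297 eV

4.1297


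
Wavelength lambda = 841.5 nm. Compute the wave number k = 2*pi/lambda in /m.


k = 2 * pi / lambda
= 6.2832 / (841.5e-9)
= 6.2832 / 8.4150e-07
= 7.4666e+06 /m

7.4666e+06


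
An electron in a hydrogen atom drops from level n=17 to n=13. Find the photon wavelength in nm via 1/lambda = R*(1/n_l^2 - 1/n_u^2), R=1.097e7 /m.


1/lambda = R * (1/n_l^2 - 1/n_u^2)
= 1.097e7 * (1/13^2 - 1/17^2)
= 1.097e7 * (0.005917 - 0.00346)
= 1.097e7 * 0.002457
= 2.6953e+04 /m
lambda = 1 / 2.6953e+04 = 37101.9447 nm

37101.9447


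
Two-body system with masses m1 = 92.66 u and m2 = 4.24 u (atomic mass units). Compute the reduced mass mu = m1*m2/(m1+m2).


mu = m1 * m2 / (m1 + m2)
= 92.66 * 4.24 / (92.66 + 4.24)
= 392.8784 / 96.9
= 4.0545 u

4.0545


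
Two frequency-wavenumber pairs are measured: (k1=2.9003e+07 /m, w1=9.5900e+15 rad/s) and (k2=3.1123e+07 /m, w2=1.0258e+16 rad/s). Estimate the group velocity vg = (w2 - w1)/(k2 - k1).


vg = (w2 - w1) / (k2 - k1)
= (1.0258e+16 - 9.5900e+15) / (3.1123e+07 - 2.9003e+07)
= 6.6800e+14 / 2.1200e+06
= 3.1509e+08 m/s

3.1509e+08


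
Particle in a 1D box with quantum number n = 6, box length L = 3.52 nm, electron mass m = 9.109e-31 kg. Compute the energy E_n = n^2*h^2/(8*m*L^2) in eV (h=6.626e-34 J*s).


E = n^2 * h^2 / (8 * m * L^2)
= 6^2 * (6.626e-34)^2 / (8 * 9.109e-31 * (3.52e-9)^2)
= 36 * 4.3904e-67 / (8 * 9.109e-31 * 1.2390e-17)
= 1.7505e-19 J
= 1.0927 eV

1.0927


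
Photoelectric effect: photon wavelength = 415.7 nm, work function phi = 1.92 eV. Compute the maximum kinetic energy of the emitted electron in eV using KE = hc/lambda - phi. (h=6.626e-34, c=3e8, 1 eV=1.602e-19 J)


E_photon = hc / lambda
= (6.626e-34)(3e8) / (415.7e-9)
= 4.7818e-19 J
= 2.9849 eV
KE = E_photon - phi
= 2.9849 - 1.92
= 1.0649 eV

1.0649


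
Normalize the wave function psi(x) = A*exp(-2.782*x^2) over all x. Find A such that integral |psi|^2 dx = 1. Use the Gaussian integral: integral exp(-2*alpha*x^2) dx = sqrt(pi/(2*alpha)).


integral |psi|^2 dx = A^2 * sqrt(pi/(2*alpha)) = 1
A^2 = sqrt(2*alpha/pi)
= sqrt(2 * 2.782 / pi)
= 1.330818
A = sqrt(1.330818)
= 1.1536

1.1536


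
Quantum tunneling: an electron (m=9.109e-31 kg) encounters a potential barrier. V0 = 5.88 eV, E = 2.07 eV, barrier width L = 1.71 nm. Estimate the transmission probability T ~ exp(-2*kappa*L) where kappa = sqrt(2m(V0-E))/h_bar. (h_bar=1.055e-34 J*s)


V0 - E = 3.81 eV = 6.1036e-19 J
kappa = sqrt(2 * m * (V0-E)) / h_bar
= sqrt(2 * 9.109e-31 * 6.1036e-19) / 1.055e-34
= 9.9952e+09 /m
2*kappa*L = 2 * 9.9952e+09 * 1.71e-9
= 34.1836
T = exp(-34.1836) = 1.426439e-15

1.426439e-15


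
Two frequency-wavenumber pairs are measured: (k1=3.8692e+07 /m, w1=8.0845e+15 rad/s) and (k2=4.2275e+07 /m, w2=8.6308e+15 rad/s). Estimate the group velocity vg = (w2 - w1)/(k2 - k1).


vg = (w2 - w1) / (k2 - k1)
= (8.6308e+15 - 8.0845e+15) / (4.2275e+07 - 3.8692e+07)
= 5.4630e+14 / 3.5830e+06
= 1.5247e+08 m/s

1.5247e+08


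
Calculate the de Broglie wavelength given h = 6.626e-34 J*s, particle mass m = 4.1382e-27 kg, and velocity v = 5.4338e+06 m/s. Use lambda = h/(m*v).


lambda = h / (m * v)
= 6.626e-34 / (4.1382e-27 * 5.4338e+06)
= 6.626e-34 / 2.2486e-20
= 2.9467e-14 m

2.9467e-14


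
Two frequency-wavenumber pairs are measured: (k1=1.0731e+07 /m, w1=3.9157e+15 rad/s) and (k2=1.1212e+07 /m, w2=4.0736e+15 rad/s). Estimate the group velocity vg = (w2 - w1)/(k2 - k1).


vg = (w2 - w1) / (k2 - k1)
= (4.0736e+15 - 3.9157e+15) / (1.1212e+07 - 1.0731e+07)
= 1.5790e+14 / 4.8100e+05
= 3.2827e+08 m/s

3.2827e+08


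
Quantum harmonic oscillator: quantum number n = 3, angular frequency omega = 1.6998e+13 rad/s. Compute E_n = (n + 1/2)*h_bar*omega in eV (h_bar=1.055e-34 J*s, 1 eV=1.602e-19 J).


E = (n + 1/2) * h_bar * omega
= (3 + 0.5) * 1.055e-34 * 1.6998e+13
= 3.5 * 1.7933e-21
= 6.2765e-21 J
= 0.0392 eV

0.0392


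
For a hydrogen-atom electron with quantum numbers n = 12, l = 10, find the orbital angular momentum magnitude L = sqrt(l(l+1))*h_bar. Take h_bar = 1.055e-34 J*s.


L = sqrt(l*(l+1)) * h_bar
= sqrt(10 * 11) * 1.055e-34
= sqrt(110) * 1.055e-34
= 10.4881 * 1.055e-34
= 1.1065e-33 J*s

1.1065e-33


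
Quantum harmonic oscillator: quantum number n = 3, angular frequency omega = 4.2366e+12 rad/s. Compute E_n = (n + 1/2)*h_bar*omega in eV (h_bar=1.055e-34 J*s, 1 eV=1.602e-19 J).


E = (n + 1/2) * h_bar * omega
= (3 + 0.5) * 1.055e-34 * 4.2366e+12
= 3.5 * 4.4696e-22
= 1.5644e-21 J
= 0.0098 eV

0.0098


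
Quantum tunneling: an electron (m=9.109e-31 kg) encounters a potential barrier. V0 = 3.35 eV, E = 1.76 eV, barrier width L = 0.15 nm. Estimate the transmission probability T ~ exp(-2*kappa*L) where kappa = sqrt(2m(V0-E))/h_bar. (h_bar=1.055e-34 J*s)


V0 - E = 1.59 eV = 2.5472e-19 J
kappa = sqrt(2 * m * (V0-E)) / h_bar
= sqrt(2 * 9.109e-31 * 2.5472e-19) / 1.055e-34
= 6.4570e+09 /m
2*kappa*L = 2 * 6.4570e+09 * 0.15e-9
= 1.9371
T = exp(-1.9371) = 1.441233e-01

1.441233e-01


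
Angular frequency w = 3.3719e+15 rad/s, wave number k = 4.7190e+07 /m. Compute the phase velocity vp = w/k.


vp = w / k
= 3.3719e+15 / 4.7190e+07
= 7.1454e+07 m/s

7.1454e+07


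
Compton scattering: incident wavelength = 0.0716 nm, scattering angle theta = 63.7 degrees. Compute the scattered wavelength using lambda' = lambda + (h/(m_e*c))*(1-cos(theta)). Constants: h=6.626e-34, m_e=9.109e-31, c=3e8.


Compton wavelength: h/(m_e*c) = 2.4247e-12 m
d_lambda = 2.4247e-12 * (1 - cos(63.7 deg))
= 2.4247e-12 * 0.556929
= 1.3504e-12 m = 0.00135 nm
lambda' = 0.0716 + 0.00135
= 0.07295 nm

0.07295


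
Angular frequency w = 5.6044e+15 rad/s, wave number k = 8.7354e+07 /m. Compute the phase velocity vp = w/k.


vp = w / k
= 5.6044e+15 / 8.7354e+07
= 6.4157e+07 m/s

6.4157e+07


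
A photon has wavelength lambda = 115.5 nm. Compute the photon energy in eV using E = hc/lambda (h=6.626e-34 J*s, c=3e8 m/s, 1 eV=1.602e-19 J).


E = hc / lambda
= (6.626e-34)(3e8) / (115.5e-9)
= 1.9878e-25 / 1.1550e-07
= 1.7210e-18 J
Converting to eV: 1.7210e-18 / 1.602e-19
= 10.7431 eV

10.7431


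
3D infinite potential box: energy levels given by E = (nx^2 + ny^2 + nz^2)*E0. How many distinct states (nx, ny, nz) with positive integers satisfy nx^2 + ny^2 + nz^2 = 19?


Enumerate all (nx, ny, nz) with nx^2 + ny^2 + nz^2 = 19:
(1,3,3)
(3,1,3)
(3,3,1)
Total degeneracy = 3

3
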